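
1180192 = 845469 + 334723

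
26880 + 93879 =120759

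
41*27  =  1107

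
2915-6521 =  - 3606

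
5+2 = 7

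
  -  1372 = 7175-8547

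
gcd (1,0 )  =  1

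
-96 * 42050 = -4036800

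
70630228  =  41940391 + 28689837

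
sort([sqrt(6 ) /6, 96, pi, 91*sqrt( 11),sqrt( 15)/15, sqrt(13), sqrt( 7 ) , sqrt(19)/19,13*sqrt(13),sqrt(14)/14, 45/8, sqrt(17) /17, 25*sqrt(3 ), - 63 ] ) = [ - 63,sqrt(19) /19, sqrt(17)/17, sqrt(15 ) /15, sqrt(14)/14, sqrt( 6)/6,sqrt( 7 ), pi, sqrt( 13),  45/8, 25*sqrt(3), 13*sqrt( 13) , 96 , 91*sqrt(11) ] 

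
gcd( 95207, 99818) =29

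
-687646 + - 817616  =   - 1505262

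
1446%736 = 710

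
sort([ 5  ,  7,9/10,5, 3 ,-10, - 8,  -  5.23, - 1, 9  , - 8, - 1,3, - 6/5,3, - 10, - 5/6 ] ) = [ - 10, - 10, - 8, - 8, - 5.23, - 6/5, - 1, - 1,-5/6,  9/10, 3, 3,3, 5,5,7,9 ]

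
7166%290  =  206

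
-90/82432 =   -  45/41216  =  - 0.00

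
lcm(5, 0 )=0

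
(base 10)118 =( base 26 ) 4E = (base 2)1110110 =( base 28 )46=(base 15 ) 7D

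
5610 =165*34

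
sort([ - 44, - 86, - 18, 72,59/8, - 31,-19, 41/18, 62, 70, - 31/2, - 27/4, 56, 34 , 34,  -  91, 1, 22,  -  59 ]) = [ - 91,-86,-59,-44,-31,  -  19, - 18, - 31/2, - 27/4,1,41/18, 59/8,22,34, 34,  56, 62, 70  ,  72 ] 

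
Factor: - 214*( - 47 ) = 2^1 * 47^1*107^1 = 10058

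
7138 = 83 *86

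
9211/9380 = 9211/9380 = 0.98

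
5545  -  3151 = 2394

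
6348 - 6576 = - 228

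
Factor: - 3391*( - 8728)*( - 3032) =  - 2^6*379^1*1091^1*3391^1 = - 89737036736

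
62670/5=12534 = 12534.00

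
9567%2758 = 1293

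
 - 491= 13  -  504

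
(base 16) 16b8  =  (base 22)c08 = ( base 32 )5LO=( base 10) 5816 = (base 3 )21222102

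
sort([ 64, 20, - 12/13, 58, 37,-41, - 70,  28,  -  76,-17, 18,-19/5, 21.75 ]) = [ - 76, - 70, - 41,- 17,-19/5,-12/13, 18,20,21.75, 28, 37,58,64 ]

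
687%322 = 43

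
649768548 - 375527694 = 274240854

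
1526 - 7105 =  - 5579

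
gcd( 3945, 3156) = 789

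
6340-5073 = 1267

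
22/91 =22/91 = 0.24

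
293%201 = 92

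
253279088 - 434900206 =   -  181621118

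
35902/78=17951/39 = 460.28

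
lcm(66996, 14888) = 133992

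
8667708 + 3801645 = 12469353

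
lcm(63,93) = 1953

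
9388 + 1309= 10697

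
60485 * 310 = 18750350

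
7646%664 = 342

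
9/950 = 9/950 = 0.01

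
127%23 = 12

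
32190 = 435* 74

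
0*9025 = 0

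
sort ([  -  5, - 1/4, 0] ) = [ - 5,-1/4,  0]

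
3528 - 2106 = 1422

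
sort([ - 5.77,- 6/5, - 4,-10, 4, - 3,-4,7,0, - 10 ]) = [-10,  -  10, - 5.77, - 4, -4, - 3, - 6/5 , 0, 4,7 ]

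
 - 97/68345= -97/68345= - 0.00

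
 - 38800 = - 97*400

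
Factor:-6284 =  - 2^2*1571^1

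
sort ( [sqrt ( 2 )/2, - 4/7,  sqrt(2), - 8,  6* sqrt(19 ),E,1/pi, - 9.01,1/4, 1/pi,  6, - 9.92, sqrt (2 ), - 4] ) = [ - 9.92,-9.01, - 8, -4, - 4/7, 1/4,  1/pi, 1/pi, sqrt (2 ) /2, sqrt(2 ), sqrt(2),E, 6,6 *sqrt (19)] 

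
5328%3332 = 1996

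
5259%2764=2495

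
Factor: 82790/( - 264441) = -2^1 * 3^(-1 ) * 5^1 * 17^1* 181^(- 1) = - 170/543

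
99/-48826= - 99/48826 = - 0.00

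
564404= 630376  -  65972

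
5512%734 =374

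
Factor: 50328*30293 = 1524586104=2^3*3^3 * 233^1*30293^1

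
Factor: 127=127^1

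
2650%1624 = 1026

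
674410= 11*61310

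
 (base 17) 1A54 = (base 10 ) 7892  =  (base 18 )1668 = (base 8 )17324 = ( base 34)6s4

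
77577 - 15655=61922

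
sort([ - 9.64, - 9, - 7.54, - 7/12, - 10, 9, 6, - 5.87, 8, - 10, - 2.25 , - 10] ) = [-10, - 10, - 10, - 9.64, - 9, - 7.54,  -  5.87 , - 2.25 , - 7/12, 6,  8, 9 ]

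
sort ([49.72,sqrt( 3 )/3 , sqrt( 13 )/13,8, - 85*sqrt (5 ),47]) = [ - 85 * sqrt( 5 ),sqrt( 13)/13,sqrt( 3 )/3,8,47 , 49.72]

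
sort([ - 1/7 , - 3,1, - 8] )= [  -  8,-3, - 1/7, 1] 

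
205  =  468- 263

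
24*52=1248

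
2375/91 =2375/91 = 26.10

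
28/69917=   28/69917= 0.00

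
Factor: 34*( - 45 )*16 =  - 24480 =- 2^5*3^2*5^1 * 17^1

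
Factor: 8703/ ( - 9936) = -967/1104 = -2^( - 4 )*3^( - 1)*23^(  -  1 ) * 967^1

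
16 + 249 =265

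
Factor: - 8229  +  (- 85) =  -8314 = - 2^1*4157^1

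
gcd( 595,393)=1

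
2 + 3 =5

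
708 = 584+124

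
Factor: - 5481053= - 5481053^1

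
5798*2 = 11596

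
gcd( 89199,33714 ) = 9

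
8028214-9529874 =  - 1501660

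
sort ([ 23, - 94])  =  [ - 94, 23 ]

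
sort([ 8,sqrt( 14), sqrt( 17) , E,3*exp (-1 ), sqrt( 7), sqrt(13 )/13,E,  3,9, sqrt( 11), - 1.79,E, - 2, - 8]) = [ - 8, - 2, - 1.79  ,  sqrt( 13) /13, 3*exp( - 1),sqrt( 7 ), E, E, E,3,  sqrt ( 11 ), sqrt( 14), sqrt( 17 ), 8,9 ]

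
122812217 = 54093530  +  68718687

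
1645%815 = 15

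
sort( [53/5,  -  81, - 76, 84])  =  [-81,-76, 53/5, 84]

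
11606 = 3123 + 8483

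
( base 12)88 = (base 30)3e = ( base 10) 104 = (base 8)150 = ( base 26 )40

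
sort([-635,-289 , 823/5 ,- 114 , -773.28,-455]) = [  -  773.28,-635, - 455,  -  289,-114, 823/5 ]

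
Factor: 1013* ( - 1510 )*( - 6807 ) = 10412191410 = 2^1*3^1 *5^1 * 151^1 * 1013^1*2269^1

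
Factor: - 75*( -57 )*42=179550=2^1*3^3*5^2*7^1 * 19^1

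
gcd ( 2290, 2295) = 5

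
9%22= 9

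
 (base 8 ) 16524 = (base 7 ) 30614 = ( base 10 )7508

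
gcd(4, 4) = 4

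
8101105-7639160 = 461945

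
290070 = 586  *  495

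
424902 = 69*6158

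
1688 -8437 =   -  6749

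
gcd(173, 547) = 1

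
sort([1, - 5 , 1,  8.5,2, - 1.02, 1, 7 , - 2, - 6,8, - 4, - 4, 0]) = [ - 6, - 5, - 4, - 4,-2,-1.02, 0,1, 1, 1, 2,7,  8,8.5] 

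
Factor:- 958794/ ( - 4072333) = 2^1 * 3^1*17^ ( - 1 ) * 421^(-1)*569^(  -  1 )*159799^1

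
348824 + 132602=481426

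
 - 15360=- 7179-8181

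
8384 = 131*64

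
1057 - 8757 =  - 7700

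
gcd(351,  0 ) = 351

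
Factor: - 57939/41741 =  - 3^1*31^1*67^( - 1) = - 93/67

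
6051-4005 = 2046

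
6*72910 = 437460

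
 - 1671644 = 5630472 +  - 7302116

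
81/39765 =27/13255 = 0.00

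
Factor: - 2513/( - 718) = 2^ (-1)*7^1 = 7/2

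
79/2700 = 79/2700 = 0.03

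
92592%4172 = 808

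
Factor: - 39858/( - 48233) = 2^1* 3^1*7^1*13^1 * 73^1*139^( - 1 ) * 347^( - 1 )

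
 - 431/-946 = 431/946 = 0.46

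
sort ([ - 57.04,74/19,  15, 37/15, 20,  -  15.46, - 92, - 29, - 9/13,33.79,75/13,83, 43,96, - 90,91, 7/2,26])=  [  -  92, - 90,-57.04, - 29, - 15.46, - 9/13, 37/15 , 7/2,74/19, 75/13,15,20, 26,33.79, 43,83, 91,96] 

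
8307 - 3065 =5242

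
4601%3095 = 1506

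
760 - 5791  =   - 5031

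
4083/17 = 4083/17 = 240.18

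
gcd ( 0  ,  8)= 8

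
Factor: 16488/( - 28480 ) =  - 2061/3560 = - 2^( - 3)*3^2*5^( - 1)*89^( - 1)*229^1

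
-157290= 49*( - 3210)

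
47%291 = 47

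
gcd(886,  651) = 1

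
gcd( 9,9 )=9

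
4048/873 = 4 + 556/873 = 4.64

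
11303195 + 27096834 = 38400029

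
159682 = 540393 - 380711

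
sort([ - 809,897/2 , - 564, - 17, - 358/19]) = [ - 809, - 564,- 358/19, - 17 , 897/2]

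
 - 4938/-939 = 1646/313 = 5.26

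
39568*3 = 118704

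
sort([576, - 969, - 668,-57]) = [ - 969,-668,-57,576 ] 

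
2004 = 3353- 1349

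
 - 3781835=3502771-7284606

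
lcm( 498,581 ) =3486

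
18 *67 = 1206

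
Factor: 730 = 2^1*5^1*73^1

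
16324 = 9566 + 6758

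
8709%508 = 73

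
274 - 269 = 5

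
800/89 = 800/89 = 8.99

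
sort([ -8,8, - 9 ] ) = [ - 9,-8 , 8]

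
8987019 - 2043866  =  6943153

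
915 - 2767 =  - 1852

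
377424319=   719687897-342263578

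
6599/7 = 942  +  5/7 =942.71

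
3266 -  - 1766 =5032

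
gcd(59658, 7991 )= 61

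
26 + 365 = 391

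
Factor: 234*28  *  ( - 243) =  - 1592136 = - 2^3*3^7  *7^1*13^1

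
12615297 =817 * 15441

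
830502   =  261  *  3182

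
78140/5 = 15628 = 15628.00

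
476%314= 162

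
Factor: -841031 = -313^1 * 2687^1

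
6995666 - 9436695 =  - 2441029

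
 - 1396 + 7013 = 5617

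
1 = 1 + 0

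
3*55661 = 166983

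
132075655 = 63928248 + 68147407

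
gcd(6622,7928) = 2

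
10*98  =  980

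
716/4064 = 179/1016 = 0.18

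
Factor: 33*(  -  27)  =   - 891 = - 3^4*11^1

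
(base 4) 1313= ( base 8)167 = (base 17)70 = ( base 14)87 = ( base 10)119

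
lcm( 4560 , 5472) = 27360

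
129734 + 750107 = 879841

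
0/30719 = 0 = 0.00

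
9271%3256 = 2759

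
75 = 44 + 31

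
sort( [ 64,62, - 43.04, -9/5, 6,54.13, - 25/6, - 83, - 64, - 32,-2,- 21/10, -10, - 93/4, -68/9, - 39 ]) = [ - 83, - 64, - 43.04, - 39, - 32, - 93/4, - 10 , - 68/9, - 25/6, - 21/10,- 2, - 9/5 , 6,54.13, 62,  64 ]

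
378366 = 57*6638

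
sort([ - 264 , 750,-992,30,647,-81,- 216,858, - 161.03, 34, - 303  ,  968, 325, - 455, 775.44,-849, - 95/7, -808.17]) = [ - 992, - 849, - 808.17, -455, -303,-264, - 216,-161.03,  -  81,  -  95/7,30, 34, 325,647,750, 775.44,858,968]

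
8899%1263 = 58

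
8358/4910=4179/2455  =  1.70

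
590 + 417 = 1007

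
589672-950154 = -360482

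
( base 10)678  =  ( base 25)123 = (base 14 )366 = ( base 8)1246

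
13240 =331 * 40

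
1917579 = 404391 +1513188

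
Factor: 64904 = 2^3 *7^1*19^1*61^1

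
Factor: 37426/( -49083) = -2^1*3^( - 1)* 16361^(-1) * 18713^1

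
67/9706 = 67/9706 = 0.01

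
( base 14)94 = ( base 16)82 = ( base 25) 55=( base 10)130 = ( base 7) 244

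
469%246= 223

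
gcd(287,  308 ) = 7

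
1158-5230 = - 4072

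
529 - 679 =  - 150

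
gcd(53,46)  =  1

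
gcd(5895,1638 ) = 9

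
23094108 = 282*81894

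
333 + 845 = 1178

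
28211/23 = 1226 + 13/23 = 1226.57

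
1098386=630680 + 467706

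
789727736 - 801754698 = -12026962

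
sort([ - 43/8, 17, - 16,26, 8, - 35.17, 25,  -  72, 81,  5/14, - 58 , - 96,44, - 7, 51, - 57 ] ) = [ - 96 , - 72, - 58, - 57, - 35.17, - 16, - 7 , - 43/8, 5/14, 8,17,25, 26, 44, 51,  81] 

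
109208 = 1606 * 68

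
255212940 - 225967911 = 29245029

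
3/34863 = 1/11621 =0.00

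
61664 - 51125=10539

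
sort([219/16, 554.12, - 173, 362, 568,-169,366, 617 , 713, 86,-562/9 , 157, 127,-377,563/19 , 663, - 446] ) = [  -  446,-377, - 173 , - 169, - 562/9 , 219/16, 563/19,86, 127, 157, 362,  366 , 554.12, 568,  617,663, 713] 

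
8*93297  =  746376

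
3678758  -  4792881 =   -  1114123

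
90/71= 1+ 19/71 = 1.27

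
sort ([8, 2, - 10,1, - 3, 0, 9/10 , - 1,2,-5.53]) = [-10, - 5.53, - 3, - 1, 0, 9/10,1,  2 , 2, 8 ] 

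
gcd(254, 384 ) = 2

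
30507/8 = 3813+3/8 = 3813.38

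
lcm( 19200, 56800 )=1363200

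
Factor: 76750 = 2^1*5^3*307^1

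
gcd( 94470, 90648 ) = 6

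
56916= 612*93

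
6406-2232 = 4174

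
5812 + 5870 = 11682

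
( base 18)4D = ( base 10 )85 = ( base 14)61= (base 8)125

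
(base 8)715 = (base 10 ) 461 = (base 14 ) 24d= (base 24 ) J5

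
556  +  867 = 1423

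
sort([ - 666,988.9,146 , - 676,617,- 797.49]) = [ - 797.49, - 676, - 666,  146,617, 988.9]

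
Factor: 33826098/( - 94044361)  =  -2^1*3^1*29^( - 1)*113^1 * 49891^1 * 3242909^( - 1)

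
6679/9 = 6679/9=742.11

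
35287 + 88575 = 123862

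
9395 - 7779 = 1616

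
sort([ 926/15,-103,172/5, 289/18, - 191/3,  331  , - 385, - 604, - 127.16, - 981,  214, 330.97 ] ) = [ - 981,-604, - 385, - 127.16,-103, - 191/3,289/18,172/5,926/15,214,330.97, 331]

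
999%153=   81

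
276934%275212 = 1722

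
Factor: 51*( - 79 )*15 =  - 60435 = - 3^2*5^1*17^1  *  79^1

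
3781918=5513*686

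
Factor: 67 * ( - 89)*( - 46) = 2^1 * 23^1*67^1*89^1 = 274298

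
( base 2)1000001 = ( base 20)35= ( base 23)2j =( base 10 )65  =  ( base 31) 23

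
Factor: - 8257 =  - 23^1*359^1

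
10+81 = 91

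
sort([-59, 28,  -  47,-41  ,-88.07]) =[  -  88.07, - 59,  -  47,-41,28 ]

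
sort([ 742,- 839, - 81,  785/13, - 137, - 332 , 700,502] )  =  [ - 839, - 332, - 137,- 81,785/13, 502, 700, 742] 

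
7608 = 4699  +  2909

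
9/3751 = 9/3751  =  0.00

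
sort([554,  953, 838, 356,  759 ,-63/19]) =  [ - 63/19, 356,554 , 759,838, 953]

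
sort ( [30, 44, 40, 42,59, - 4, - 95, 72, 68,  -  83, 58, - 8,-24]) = [ - 95,-83, - 24, - 8, - 4,30, 40, 42,44,58,  59, 68, 72]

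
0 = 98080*0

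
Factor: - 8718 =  - 2^1 *3^1 * 1453^1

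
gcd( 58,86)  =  2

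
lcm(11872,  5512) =154336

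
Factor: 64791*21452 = 1389896532 = 2^2*3^2*23^1*31^1*173^1 * 313^1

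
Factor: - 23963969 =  - 733^1*32693^1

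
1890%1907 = 1890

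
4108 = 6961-2853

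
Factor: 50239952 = 2^4*7^1 * 19^1 * 23609^1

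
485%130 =95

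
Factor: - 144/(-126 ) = 8/7 = 2^3 * 7^(-1)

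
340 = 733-393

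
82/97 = 82/97 = 0.85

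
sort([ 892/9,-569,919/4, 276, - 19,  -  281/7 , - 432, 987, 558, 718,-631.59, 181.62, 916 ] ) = [-631.59, - 569, - 432, - 281/7, - 19, 892/9,181.62, 919/4,276, 558, 718, 916, 987] 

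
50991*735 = 37478385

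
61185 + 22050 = 83235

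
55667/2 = 55667/2 = 27833.50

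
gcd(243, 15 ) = 3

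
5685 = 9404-3719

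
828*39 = 32292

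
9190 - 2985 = 6205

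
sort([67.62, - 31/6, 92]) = [ - 31/6, 67.62, 92 ] 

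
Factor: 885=3^1*5^1*59^1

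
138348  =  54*2562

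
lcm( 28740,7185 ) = 28740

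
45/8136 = 5/904= 0.01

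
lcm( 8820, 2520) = 17640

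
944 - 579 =365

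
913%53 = 12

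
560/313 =560/313= 1.79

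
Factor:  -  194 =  - 2^1 * 97^1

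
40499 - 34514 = 5985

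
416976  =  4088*102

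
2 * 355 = 710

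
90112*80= 7208960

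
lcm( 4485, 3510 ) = 80730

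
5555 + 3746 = 9301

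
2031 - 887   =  1144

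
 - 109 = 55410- 55519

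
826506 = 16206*51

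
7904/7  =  7904/7 = 1129.14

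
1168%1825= 1168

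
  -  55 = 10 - 65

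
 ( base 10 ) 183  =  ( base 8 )267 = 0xb7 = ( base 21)8F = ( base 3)20210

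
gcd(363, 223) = 1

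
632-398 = 234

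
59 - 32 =27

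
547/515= 547/515 = 1.06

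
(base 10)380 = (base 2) 101111100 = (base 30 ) ck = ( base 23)gc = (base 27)E2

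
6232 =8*779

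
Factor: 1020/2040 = 1/2=2^( - 1 ) 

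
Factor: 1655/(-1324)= - 2^( - 2 )*5^1=-5/4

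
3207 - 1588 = 1619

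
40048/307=40048/307=130.45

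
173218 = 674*257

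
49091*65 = 3190915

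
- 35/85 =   -  7/17 = -0.41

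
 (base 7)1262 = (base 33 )EN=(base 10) 485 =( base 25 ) ja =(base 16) 1E5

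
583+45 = 628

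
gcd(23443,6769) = 7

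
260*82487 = 21446620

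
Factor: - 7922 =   -  2^1 * 17^1 * 233^1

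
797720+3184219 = 3981939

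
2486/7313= 2486/7313 =0.34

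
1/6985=1/6985 = 0.00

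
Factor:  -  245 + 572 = 327 = 3^1*109^1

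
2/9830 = 1/4915 = 0.00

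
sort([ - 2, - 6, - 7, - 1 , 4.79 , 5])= [ - 7, - 6, - 2, - 1,  4.79,5 ]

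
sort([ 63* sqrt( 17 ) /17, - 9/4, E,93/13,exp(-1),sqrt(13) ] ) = [ - 9/4,exp(  -  1),E, sqrt(13),93/13,63*sqrt (17 )/17] 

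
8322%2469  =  915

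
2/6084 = 1/3042 = 0.00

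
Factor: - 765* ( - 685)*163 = 3^2*5^2*17^1*137^1*163^1 = 85416075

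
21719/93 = 233 + 50/93 = 233.54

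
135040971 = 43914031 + 91126940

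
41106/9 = 4567 + 1/3 =4567.33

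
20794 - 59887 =  -  39093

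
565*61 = 34465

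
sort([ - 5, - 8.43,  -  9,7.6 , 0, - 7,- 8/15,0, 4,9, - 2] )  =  [ - 9,-8.43, - 7, - 5  ,-2, - 8/15, 0, 0, 4, 7.6, 9]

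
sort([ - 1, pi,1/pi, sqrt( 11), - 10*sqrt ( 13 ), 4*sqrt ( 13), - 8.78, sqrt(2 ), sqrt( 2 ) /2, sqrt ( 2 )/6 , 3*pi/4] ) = [ - 10 * sqrt(13), - 8.78, - 1, sqrt(2 )/6, 1/pi, sqrt ( 2) /2,sqrt ( 2 ),3* pi/4, pi,sqrt( 11), 4 * sqrt(13)] 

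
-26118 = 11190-37308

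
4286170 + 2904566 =7190736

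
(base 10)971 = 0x3cb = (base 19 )2D2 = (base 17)362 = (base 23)1J5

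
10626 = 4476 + 6150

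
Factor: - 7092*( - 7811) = 2^2*3^2*73^1*107^1*197^1 = 55395612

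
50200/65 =10040/13 =772.31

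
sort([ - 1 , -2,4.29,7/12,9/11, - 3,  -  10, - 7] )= [-10, - 7,-3  , - 2,-1,7/12, 9/11,4.29] 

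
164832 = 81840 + 82992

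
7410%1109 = 756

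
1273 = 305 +968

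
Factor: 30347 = 30347^1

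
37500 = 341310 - 303810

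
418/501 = 418/501 = 0.83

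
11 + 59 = 70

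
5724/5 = 1144 + 4/5=   1144.80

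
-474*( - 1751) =829974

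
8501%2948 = 2605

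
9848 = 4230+5618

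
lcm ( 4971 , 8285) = 24855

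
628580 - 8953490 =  - 8324910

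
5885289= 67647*87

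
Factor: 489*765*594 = 2^1*3^6*5^1 *11^1*17^1*163^1 = 222206490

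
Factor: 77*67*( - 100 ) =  - 2^2 * 5^2*7^1*11^1*67^1 = -515900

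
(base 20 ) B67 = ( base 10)4527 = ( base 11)3446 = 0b1000110101111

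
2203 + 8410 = 10613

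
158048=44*3592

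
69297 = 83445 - 14148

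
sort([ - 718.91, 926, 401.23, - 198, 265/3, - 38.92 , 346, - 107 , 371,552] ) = [ - 718.91,-198, - 107, - 38.92,265/3, 346, 371,401.23,552 , 926]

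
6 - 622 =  - 616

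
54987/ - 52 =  - 54987/52 =- 1057.44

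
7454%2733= 1988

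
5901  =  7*843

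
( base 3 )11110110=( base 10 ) 3252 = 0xCB4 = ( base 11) 2497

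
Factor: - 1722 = -2^1 * 3^1*7^1*41^1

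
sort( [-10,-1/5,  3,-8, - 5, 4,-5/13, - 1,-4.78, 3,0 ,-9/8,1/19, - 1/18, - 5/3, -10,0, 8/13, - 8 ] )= [ - 10, - 10,- 8, - 8, - 5,  -  4.78, - 5/3, - 9/8, - 1,-5/13, - 1/5, - 1/18, 0, 0 , 1/19,8/13, 3, 3, 4]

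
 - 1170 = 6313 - 7483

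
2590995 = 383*6765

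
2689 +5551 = 8240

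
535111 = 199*2689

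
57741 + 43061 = 100802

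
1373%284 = 237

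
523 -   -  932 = 1455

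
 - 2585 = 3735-6320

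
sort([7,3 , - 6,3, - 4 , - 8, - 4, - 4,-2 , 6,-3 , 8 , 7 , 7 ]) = [ - 8, - 6, - 4 , - 4 , - 4,  -  3,-2, 3, 3,6,7,7,7, 8]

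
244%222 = 22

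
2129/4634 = 2129/4634 = 0.46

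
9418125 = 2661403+6756722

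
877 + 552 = 1429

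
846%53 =51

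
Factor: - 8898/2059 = - 2^1 * 3^1 * 29^(-1 ) *71^(- 1 )*1483^1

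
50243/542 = 92 + 379/542 = 92.70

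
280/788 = 70/197 = 0.36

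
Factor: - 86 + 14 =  - 2^3 *3^2   =  -72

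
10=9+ 1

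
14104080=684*20620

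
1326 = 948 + 378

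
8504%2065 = 244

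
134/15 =134/15  =  8.93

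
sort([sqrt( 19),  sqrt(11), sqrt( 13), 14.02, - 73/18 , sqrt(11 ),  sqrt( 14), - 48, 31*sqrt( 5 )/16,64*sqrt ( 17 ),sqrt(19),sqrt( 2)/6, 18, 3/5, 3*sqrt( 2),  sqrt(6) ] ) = [ - 48, - 73/18, sqrt( 2 ) /6, 3/5,sqrt( 6),sqrt(11), sqrt(11 ),sqrt(13), sqrt( 14), 3*sqrt( 2),31*sqrt(5)/16,sqrt( 19), sqrt( 19),14.02, 18, 64*sqrt(17) ] 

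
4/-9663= - 1 + 9659/9663 = - 0.00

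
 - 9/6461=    - 1 + 6452/6461  =  - 0.00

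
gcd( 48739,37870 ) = 1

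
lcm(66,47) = 3102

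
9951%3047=810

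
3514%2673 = 841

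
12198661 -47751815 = -35553154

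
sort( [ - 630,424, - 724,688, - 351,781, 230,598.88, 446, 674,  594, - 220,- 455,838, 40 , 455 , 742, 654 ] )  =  [ - 724, - 630, - 455, - 351, - 220,40,230,  424, 446,455,594, 598.88,  654, 674 , 688,742, 781, 838] 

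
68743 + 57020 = 125763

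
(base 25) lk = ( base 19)19d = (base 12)395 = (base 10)545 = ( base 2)1000100001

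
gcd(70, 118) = 2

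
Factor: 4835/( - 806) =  - 2^( - 1)  *  5^1*13^( - 1)*31^( - 1)*967^1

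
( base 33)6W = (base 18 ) CE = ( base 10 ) 230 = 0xe6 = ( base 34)6Q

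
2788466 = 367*7598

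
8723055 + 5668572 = 14391627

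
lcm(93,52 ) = 4836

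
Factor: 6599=6599^1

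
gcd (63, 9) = 9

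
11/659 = 11/659 =0.02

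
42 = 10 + 32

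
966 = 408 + 558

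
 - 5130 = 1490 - 6620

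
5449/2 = 5449/2 = 2724.50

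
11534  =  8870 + 2664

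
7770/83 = 7770/83 = 93.61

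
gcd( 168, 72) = 24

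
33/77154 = 1/2338  =  0.00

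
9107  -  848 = 8259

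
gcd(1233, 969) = 3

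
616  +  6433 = 7049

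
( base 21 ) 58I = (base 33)26f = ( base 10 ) 2391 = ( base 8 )4527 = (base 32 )2an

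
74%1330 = 74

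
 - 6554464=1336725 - 7891189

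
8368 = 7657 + 711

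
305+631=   936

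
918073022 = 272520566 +645552456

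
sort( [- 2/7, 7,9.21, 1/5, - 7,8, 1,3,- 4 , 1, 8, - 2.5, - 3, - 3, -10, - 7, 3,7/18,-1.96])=[-10, - 7,  -  7, - 4, - 3, - 3, - 2.5, - 1.96, - 2/7, 1/5,  7/18,1,1,3,3,7,8,8,  9.21 ] 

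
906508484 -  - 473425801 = 1379934285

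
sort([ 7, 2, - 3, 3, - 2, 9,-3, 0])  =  [-3, - 3,-2,0, 2, 3,  7, 9 ]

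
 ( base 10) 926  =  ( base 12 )652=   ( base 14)4a2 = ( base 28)152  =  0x39e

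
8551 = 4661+3890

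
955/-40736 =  - 955/40736 = - 0.02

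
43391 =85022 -41631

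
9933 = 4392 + 5541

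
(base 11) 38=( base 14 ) 2d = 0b101001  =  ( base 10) 41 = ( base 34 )17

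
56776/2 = 28388 = 28388.00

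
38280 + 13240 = 51520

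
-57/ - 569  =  57/569 = 0.10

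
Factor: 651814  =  2^1*17^1*19^1*1009^1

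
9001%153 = 127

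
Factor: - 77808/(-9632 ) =4863/602 = 2^( - 1)*3^1*7^( - 1) * 43^( - 1)*1621^1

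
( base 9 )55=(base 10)50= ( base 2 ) 110010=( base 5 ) 200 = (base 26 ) 1o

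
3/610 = 3/610 = 0.00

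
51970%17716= 16538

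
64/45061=64/45061 = 0.00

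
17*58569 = 995673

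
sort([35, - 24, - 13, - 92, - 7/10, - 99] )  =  [-99, - 92, - 24, - 13, - 7/10,35 ] 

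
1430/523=1430/523 = 2.73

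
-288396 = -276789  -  11607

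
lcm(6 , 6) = 6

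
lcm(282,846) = 846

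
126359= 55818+70541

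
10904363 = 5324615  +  5579748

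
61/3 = 20+1/3  =  20.33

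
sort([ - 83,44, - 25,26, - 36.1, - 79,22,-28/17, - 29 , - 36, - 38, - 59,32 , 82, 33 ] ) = [ - 83, - 79, - 59,  -  38, - 36.1, - 36,  -  29, - 25, - 28/17,22,  26,32, 33,  44,82]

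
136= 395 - 259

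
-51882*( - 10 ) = 518820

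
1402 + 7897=9299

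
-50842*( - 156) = 7931352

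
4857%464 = 217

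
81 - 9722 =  - 9641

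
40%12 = 4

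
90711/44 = 2061 + 27/44 = 2061.61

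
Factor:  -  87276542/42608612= - 2^( - 1)*499^( - 1 ) *21347^( - 1)*43638271^1 =- 43638271/21304306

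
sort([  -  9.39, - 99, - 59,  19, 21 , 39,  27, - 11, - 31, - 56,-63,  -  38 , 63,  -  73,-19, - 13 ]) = [ - 99, - 73 ,-63,-59, - 56,  -  38 , - 31, - 19, - 13, - 11,-9.39, 19, 21,27, 39,63 ]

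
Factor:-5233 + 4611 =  - 2^1*311^1= -  622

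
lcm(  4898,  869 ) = 53878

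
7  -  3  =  4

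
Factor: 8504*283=2406632 = 2^3*283^1*1063^1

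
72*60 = 4320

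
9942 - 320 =9622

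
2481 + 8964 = 11445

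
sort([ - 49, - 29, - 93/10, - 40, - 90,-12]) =[ - 90, - 49, - 40, - 29, - 12,-93/10 ] 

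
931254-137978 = 793276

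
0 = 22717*0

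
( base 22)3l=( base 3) 10020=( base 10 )87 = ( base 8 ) 127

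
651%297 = 57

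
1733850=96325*18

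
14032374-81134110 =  - 67101736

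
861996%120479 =18643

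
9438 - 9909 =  - 471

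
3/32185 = 3/32185 = 0.00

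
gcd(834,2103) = 3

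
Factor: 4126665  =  3^1 * 5^1 *17^1 * 16183^1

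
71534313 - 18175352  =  53358961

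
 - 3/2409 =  - 1+802/803 = - 0.00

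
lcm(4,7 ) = 28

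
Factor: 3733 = 3733^1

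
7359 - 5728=1631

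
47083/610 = 47083/610 = 77.19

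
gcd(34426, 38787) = 7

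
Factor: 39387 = 3^1 * 19^1 * 691^1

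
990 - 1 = 989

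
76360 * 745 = 56888200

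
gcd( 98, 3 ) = 1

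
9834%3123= 465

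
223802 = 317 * 706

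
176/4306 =88/2153 = 0.04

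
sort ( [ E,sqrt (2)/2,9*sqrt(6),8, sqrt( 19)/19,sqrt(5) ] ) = [ sqrt(19 )/19,sqrt( 2)/2,sqrt(5 ),E, 8, 9 * sqrt (6 )]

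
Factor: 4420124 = 2^2*67^1*16493^1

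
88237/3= 88237/3 = 29412.33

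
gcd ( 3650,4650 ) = 50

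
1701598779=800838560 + 900760219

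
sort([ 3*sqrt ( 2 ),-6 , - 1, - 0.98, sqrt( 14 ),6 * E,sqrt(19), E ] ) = [  -  6, - 1, - 0.98,  E , sqrt(14 ), 3*sqrt(2) , sqrt(19),6* E]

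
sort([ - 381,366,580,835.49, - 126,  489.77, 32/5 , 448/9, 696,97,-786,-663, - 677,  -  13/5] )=[ - 786,-677, - 663,- 381,-126, - 13/5, 32/5,448/9,97,366, 489.77 , 580,696,835.49 ] 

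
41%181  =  41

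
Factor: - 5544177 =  - 3^1*71^1 * 26029^1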